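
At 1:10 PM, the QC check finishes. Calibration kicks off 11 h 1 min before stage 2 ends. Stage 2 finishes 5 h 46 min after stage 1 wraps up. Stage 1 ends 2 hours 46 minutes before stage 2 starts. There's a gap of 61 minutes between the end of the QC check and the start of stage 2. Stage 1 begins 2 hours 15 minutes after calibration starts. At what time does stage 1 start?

8:25 AM

Stage 2 starts at 1:10 PM + 61 min = 2:11 PM.
Stage 1 ends at 2:11 PM − 166 min = 11:25 AM.
Stage 2 ends at 11:25 AM + 346 min = 5:11 PM.
Calibration starts at 5:11 PM − 661 min = 6:10 AM.
Stage 1 starts at 6:10 AM + 135 min = 8:25 AM.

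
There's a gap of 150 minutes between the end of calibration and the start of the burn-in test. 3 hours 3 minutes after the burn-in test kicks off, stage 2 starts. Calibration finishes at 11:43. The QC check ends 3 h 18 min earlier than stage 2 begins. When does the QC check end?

The burn-in test starts at 11:43 + 150 min = 14:13.
Stage 2 starts at 14:13 + 183 min = 17:16.
The QC check ends at 17:16 − 198 min = 13:58.

13:58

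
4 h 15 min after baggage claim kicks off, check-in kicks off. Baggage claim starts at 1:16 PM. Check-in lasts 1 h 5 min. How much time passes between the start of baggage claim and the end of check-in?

5 h 20 min

Check-in starts at 1:16 PM + 255 min = 5:31 PM.
Check-in ends at 5:31 PM + 65 min = 6:36 PM.
From 1:16 PM to 6:36 PM is 5 h 20 min.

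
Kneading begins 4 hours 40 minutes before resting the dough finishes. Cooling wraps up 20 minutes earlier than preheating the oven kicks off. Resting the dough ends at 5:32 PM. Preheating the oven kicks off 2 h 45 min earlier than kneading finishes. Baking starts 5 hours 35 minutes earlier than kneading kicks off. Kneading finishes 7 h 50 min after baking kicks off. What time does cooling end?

Kneading starts at 5:32 PM − 280 min = 12:52 PM.
Baking starts at 12:52 PM − 335 min = 7:17 AM.
Kneading ends at 7:17 AM + 470 min = 3:07 PM.
Preheating the oven starts at 3:07 PM − 165 min = 12:22 PM.
Cooling ends at 12:22 PM − 20 min = 12:02 PM.

12:02 PM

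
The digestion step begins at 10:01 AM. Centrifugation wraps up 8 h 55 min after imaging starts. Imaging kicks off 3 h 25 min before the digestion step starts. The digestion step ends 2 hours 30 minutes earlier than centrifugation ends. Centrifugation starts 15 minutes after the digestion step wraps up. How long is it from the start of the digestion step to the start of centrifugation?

Imaging starts at 10:01 AM − 205 min = 6:36 AM.
Centrifugation ends at 6:36 AM + 535 min = 3:31 PM.
The digestion step ends at 3:31 PM − 150 min = 1:01 PM.
Centrifugation starts at 1:01 PM + 15 min = 1:16 PM.
From 10:01 AM to 1:16 PM is 195 minutes.

195 minutes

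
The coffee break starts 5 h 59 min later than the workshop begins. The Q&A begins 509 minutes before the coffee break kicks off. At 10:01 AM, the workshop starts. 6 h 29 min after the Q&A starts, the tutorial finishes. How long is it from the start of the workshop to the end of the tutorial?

3 hours 59 minutes

The coffee break starts at 10:01 AM + 359 min = 4:00 PM.
The Q&A starts at 4:00 PM − 509 min = 7:31 AM.
The tutorial ends at 7:31 AM + 389 min = 2:00 PM.
From 10:01 AM to 2:00 PM is 3 hours 59 minutes.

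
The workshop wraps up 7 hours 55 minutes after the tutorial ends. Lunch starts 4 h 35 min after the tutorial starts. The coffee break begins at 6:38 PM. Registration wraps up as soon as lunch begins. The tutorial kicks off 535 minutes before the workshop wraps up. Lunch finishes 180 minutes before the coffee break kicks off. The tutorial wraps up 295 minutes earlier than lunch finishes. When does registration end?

2:18 PM

Lunch ends at 6:38 PM − 180 min = 3:38 PM.
The tutorial ends at 3:38 PM − 295 min = 10:43 AM.
The workshop ends at 10:43 AM + 475 min = 6:38 PM.
The tutorial starts at 6:38 PM − 535 min = 9:43 AM.
Lunch starts at 9:43 AM + 275 min = 2:18 PM.
So registration ends at 2:18 PM.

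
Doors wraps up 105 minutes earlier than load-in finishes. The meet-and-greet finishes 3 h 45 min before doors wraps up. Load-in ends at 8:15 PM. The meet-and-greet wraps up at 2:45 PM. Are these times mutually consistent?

Doors ends at 8:15 PM − 105 min = 6:30 PM.
The meet-and-greet ends at 6:30 PM − 225 min = 2:45 PM.
That matches the stated 2:45 PM, so the schedule is consistent.

Yes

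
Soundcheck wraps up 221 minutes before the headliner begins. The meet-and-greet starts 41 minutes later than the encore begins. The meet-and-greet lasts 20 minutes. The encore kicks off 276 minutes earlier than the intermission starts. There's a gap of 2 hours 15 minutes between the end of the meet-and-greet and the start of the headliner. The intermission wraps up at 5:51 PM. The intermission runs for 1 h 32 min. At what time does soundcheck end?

11:18 AM

The intermission starts at 5:51 PM − 92 min = 4:19 PM.
The encore starts at 4:19 PM − 276 min = 11:43 AM.
The meet-and-greet starts at 11:43 AM + 41 min = 12:24 PM.
The meet-and-greet ends at 12:24 PM + 20 min = 12:44 PM.
The headliner starts at 12:44 PM + 135 min = 2:59 PM.
Soundcheck ends at 2:59 PM − 221 min = 11:18 AM.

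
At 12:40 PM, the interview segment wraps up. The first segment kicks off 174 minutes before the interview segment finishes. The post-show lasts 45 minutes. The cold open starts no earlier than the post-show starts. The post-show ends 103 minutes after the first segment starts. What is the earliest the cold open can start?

The first segment starts at 12:40 PM − 174 min = 9:46 AM.
The post-show ends at 9:46 AM + 103 min = 11:29 AM.
The post-show starts at 11:29 AM − 45 min = 10:44 AM.
The cold open is bounded by the post-show, so the earliest it can start is 10:44 AM.

10:44 AM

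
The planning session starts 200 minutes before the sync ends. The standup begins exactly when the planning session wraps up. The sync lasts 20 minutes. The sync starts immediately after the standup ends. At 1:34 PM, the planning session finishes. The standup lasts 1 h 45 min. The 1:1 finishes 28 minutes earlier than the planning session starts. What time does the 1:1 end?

11:51 AM

The standup starts at 1:34 PM.
The standup ends at 1:34 PM + 105 min = 3:19 PM.
So the sync starts at 3:19 PM.
The sync ends at 3:19 PM + 20 min = 3:39 PM.
The planning session starts at 3:39 PM − 200 min = 12:19 PM.
The 1:1 ends at 12:19 PM − 28 min = 11:51 AM.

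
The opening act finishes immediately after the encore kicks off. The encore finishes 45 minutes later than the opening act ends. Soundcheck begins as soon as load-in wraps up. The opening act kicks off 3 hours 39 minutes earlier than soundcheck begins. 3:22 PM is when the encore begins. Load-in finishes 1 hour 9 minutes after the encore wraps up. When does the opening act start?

1:37 PM

The opening act ends at 3:22 PM.
The encore ends at 3:22 PM + 45 min = 4:07 PM.
Load-in ends at 4:07 PM + 69 min = 5:16 PM.
So soundcheck starts at 5:16 PM.
The opening act starts at 5:16 PM − 219 min = 1:37 PM.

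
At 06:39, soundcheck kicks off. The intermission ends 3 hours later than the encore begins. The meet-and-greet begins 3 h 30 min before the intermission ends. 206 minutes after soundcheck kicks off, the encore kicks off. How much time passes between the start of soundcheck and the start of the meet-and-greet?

The encore starts at 06:39 + 206 min = 10:05.
The intermission ends at 10:05 + 180 min = 13:05.
The meet-and-greet starts at 13:05 − 210 min = 09:35.
From 06:39 to 09:35 is 2 h 56 min.

2 h 56 min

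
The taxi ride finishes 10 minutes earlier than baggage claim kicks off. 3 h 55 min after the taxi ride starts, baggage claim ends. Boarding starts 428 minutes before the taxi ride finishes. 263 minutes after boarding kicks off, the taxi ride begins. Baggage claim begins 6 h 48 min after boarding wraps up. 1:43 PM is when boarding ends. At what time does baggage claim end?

Baggage claim starts at 1:43 PM + 408 min = 8:31 PM.
The taxi ride ends at 8:31 PM − 10 min = 8:21 PM.
Boarding starts at 8:21 PM − 428 min = 1:13 PM.
The taxi ride starts at 1:13 PM + 263 min = 5:36 PM.
Baggage claim ends at 5:36 PM + 235 min = 9:31 PM.

9:31 PM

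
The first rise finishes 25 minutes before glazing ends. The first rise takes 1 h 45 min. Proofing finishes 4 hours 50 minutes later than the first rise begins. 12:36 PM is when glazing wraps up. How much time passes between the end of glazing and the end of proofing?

160 minutes

The first rise ends at 12:36 PM − 25 min = 12:11 PM.
The first rise starts at 12:11 PM − 105 min = 10:26 AM.
Proofing ends at 10:26 AM + 290 min = 3:16 PM.
From 12:36 PM to 3:16 PM is 160 minutes.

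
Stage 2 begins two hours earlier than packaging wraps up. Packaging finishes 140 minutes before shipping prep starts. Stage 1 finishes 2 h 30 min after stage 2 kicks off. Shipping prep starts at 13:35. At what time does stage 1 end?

11:45

Packaging ends at 13:35 − 140 min = 11:15.
Stage 2 starts at 11:15 − 120 min = 09:15.
Stage 1 ends at 09:15 + 150 min = 11:45.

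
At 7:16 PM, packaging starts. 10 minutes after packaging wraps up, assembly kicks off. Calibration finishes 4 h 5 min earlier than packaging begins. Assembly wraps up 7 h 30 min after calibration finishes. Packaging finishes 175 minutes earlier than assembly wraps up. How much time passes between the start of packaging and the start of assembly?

40 minutes

Calibration ends at 7:16 PM − 245 min = 3:11 PM.
Assembly ends at 3:11 PM + 450 min = 10:41 PM.
Packaging ends at 10:41 PM − 175 min = 7:46 PM.
Assembly starts at 7:46 PM + 10 min = 7:56 PM.
From 7:16 PM to 7:56 PM is 40 minutes.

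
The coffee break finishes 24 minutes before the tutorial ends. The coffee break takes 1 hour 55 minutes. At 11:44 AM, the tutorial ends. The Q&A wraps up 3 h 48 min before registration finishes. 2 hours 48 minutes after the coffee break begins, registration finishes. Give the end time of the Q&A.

The coffee break ends at 11:44 AM − 24 min = 11:20 AM.
The coffee break starts at 11:20 AM − 115 min = 9:25 AM.
Registration ends at 9:25 AM + 168 min = 12:13 PM.
The Q&A ends at 12:13 PM − 228 min = 8:25 AM.

8:25 AM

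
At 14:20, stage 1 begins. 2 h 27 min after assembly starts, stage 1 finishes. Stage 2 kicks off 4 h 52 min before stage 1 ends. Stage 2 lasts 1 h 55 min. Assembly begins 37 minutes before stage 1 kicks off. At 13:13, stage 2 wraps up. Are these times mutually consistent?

Assembly starts at 14:20 − 37 min = 13:43.
Stage 1 ends at 13:43 + 147 min = 16:10.
Stage 2 starts at 16:10 − 292 min = 11:18.
Stage 2 ends at 11:18 + 115 min = 13:13.
That matches the stated 13:13, so the schedule is consistent.

Yes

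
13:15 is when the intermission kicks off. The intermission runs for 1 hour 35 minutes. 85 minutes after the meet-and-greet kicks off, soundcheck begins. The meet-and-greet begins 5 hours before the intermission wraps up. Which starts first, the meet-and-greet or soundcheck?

the meet-and-greet

The intermission ends at 13:15 + 95 min = 14:50.
The meet-and-greet starts at 14:50 − 300 min = 09:50.
Soundcheck starts at 09:50 + 85 min = 11:15.
The meet-and-greet starts at 09:50 and soundcheck starts at 11:15, so the meet-and-greet is first.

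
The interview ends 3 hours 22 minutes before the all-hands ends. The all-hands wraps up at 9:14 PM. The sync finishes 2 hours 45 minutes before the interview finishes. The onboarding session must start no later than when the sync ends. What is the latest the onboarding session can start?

3:07 PM

The interview ends at 9:14 PM − 202 min = 5:52 PM.
The sync ends at 5:52 PM − 165 min = 3:07 PM.
The onboarding session is bounded by the sync, so the latest it can start is 3:07 PM.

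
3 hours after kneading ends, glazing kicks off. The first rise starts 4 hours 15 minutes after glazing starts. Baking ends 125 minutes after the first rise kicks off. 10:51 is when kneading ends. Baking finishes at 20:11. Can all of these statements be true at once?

Glazing starts at 10:51 + 180 min = 13:51.
The first rise starts at 13:51 + 255 min = 18:06.
Baking ends at 18:06 + 125 min = 20:11.
That matches the stated 20:11, so the schedule is consistent.

Yes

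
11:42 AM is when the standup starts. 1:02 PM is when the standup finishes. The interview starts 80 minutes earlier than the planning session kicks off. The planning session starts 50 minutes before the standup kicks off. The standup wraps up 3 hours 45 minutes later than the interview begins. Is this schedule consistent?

No

The planning session starts at 11:42 AM − 50 min = 10:52 AM.
The interview starts at 10:52 AM − 80 min = 9:32 AM.
The standup ends at 9:32 AM + 225 min = 1:17 PM.
But the standup is also said to end at 1:02 PM — a 15-minute conflict.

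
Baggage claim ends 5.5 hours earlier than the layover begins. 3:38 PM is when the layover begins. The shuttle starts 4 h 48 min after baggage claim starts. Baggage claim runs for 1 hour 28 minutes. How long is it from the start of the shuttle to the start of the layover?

2 hours 10 minutes

Baggage claim ends at 3:38 PM − 330 min = 10:08 AM.
Baggage claim starts at 10:08 AM − 88 min = 8:40 AM.
The shuttle starts at 8:40 AM + 288 min = 1:28 PM.
From 1:28 PM to 3:38 PM is 2 hours 10 minutes.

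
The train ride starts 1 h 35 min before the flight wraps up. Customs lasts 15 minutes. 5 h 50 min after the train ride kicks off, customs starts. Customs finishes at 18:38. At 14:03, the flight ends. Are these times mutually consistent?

The train ride starts at 14:03 − 95 min = 12:28.
Customs starts at 12:28 + 350 min = 18:18.
Customs ends at 18:18 + 15 min = 18:33.
But customs is also said to end at 18:38 — a 5-minute conflict.

No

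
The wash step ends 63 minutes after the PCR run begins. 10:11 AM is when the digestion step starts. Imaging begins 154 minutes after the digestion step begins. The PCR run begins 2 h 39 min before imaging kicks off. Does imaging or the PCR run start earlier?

the PCR run

Imaging starts at 10:11 AM + 154 min = 12:45 PM.
The PCR run starts at 12:45 PM − 159 min = 10:06 AM.
Imaging starts at 12:45 PM and the PCR run starts at 10:06 AM, so the PCR run is first.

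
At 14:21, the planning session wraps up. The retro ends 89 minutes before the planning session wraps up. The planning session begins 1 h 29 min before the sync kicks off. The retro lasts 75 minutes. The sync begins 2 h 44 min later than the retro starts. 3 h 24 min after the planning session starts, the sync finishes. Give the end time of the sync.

16:16

The retro ends at 14:21 − 89 min = 12:52.
The retro starts at 12:52 − 75 min = 11:37.
The sync starts at 11:37 + 164 min = 14:21.
The planning session starts at 14:21 − 89 min = 12:52.
The sync ends at 12:52 + 204 min = 16:16.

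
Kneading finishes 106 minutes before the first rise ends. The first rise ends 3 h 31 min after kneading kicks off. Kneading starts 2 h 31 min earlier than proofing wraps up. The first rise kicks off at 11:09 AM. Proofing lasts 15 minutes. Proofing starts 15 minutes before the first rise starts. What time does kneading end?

10:23 AM

Proofing starts at 11:09 AM − 15 min = 10:54 AM.
Proofing ends at 10:54 AM + 15 min = 11:09 AM.
Kneading starts at 11:09 AM − 151 min = 8:38 AM.
The first rise ends at 8:38 AM + 211 min = 12:09 PM.
Kneading ends at 12:09 PM − 106 min = 10:23 AM.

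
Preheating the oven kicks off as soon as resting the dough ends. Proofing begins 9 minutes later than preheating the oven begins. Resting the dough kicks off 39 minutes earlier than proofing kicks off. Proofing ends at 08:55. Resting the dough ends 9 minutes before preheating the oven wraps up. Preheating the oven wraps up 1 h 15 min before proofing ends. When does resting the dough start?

07:01

Preheating the oven ends at 08:55 − 75 min = 07:40.
Resting the dough ends at 07:40 − 9 min = 07:31.
So preheating the oven starts at 07:31.
Proofing starts at 07:31 + 9 min = 07:40.
Resting the dough starts at 07:40 − 39 min = 07:01.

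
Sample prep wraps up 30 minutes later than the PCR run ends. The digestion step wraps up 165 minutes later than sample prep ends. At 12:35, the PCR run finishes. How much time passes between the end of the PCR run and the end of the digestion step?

Sample prep ends at 12:35 + 30 min = 13:05.
The digestion step ends at 13:05 + 165 min = 15:50.
From 12:35 to 15:50 is 3 hours 15 minutes.

3 hours 15 minutes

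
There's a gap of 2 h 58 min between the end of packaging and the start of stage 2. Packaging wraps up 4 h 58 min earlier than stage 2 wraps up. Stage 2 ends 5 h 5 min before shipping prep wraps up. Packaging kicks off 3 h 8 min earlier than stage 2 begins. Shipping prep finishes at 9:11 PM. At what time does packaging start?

Stage 2 ends at 9:11 PM − 305 min = 4:06 PM.
Packaging ends at 4:06 PM − 298 min = 11:08 AM.
Stage 2 starts at 11:08 AM + 178 min = 2:06 PM.
Packaging starts at 2:06 PM − 188 min = 10:58 AM.

10:58 AM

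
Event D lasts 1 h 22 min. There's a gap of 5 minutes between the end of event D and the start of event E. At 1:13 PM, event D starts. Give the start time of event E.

2:40 PM

Event D ends at 1:13 PM + 82 min = 2:35 PM.
Event E starts at 2:35 PM + 5 min = 2:40 PM.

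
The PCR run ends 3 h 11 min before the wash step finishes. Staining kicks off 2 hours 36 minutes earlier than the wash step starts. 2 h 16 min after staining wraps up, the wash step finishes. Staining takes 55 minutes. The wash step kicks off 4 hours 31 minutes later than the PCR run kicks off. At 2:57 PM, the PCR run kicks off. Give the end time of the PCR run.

The wash step starts at 2:57 PM + 271 min = 7:28 PM.
Staining starts at 7:28 PM − 156 min = 4:52 PM.
Staining ends at 4:52 PM + 55 min = 5:47 PM.
The wash step ends at 5:47 PM + 136 min = 8:03 PM.
The PCR run ends at 8:03 PM − 191 min = 4:52 PM.

4:52 PM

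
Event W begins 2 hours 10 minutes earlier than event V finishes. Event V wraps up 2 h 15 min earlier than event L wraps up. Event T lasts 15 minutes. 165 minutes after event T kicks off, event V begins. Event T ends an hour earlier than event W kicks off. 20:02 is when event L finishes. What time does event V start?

Event V ends at 20:02 − 135 min = 17:47.
Event W starts at 17:47 − 130 min = 15:37.
Event T ends at 15:37 − 60 min = 14:37.
Event T starts at 14:37 − 15 min = 14:22.
Event V starts at 14:22 + 165 min = 17:07.

17:07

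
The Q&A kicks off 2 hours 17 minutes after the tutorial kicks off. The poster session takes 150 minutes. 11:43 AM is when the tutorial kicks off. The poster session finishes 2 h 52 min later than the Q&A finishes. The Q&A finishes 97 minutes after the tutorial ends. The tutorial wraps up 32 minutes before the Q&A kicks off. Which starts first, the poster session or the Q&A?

The Q&A starts at 11:43 AM + 137 min = 2:00 PM.
The tutorial ends at 2:00 PM − 32 min = 1:28 PM.
The Q&A ends at 1:28 PM + 97 min = 3:05 PM.
The poster session ends at 3:05 PM + 172 min = 5:57 PM.
The poster session starts at 5:57 PM − 150 min = 3:27 PM.
The poster session starts at 3:27 PM and the Q&A starts at 2:00 PM, so the Q&A is first.

the Q&A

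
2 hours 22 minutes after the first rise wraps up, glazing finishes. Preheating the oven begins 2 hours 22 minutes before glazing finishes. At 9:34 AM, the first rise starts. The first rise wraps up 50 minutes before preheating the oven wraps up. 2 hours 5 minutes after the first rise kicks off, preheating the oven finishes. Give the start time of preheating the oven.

Preheating the oven ends at 9:34 AM + 125 min = 11:39 AM.
The first rise ends at 11:39 AM − 50 min = 10:49 AM.
Glazing ends at 10:49 AM + 142 min = 1:11 PM.
Preheating the oven starts at 1:11 PM − 142 min = 10:49 AM.

10:49 AM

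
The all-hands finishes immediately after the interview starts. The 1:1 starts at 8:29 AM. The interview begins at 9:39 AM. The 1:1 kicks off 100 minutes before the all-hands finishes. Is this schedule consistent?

The all-hands ends at 9:39 AM.
The 1:1 starts at 9:39 AM − 100 min = 7:59 AM.
But the 1:1 is also said to start at 8:29 AM — a 30-minute conflict.

No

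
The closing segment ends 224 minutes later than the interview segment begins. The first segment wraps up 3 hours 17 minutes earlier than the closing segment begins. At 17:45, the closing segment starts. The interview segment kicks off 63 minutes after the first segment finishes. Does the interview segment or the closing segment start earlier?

The first segment ends at 17:45 − 197 min = 14:28.
The interview segment starts at 14:28 + 63 min = 15:31.
The interview segment starts at 15:31 and the closing segment starts at 17:45, so the interview segment is first.

the interview segment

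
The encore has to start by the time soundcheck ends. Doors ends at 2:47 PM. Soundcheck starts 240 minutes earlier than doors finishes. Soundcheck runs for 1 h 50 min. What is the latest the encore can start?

Soundcheck starts at 2:47 PM − 240 min = 10:47 AM.
Soundcheck ends at 10:47 AM + 110 min = 12:37 PM.
The encore is bounded by soundcheck, so the latest it can start is 12:37 PM.

12:37 PM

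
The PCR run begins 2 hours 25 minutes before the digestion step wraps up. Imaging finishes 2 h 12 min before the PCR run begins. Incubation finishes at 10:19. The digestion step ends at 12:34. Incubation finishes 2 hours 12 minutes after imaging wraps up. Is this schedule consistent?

The PCR run starts at 12:34 − 145 min = 10:09.
Imaging ends at 10:09 − 132 min = 07:57.
Incubation ends at 07:57 + 132 min = 10:09.
But incubation is also said to end at 10:19 — a 10-minute conflict.

No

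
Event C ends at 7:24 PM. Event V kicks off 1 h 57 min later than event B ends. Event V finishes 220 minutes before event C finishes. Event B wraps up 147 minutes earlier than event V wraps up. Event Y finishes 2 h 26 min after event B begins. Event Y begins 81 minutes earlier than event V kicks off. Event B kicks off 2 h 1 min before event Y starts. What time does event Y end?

2:18 PM

Event V ends at 7:24 PM − 220 min = 3:44 PM.
Event B ends at 3:44 PM − 147 min = 1:17 PM.
Event V starts at 1:17 PM + 117 min = 3:14 PM.
Event Y starts at 3:14 PM − 81 min = 1:53 PM.
Event B starts at 1:53 PM − 121 min = 11:52 AM.
Event Y ends at 11:52 AM + 146 min = 2:18 PM.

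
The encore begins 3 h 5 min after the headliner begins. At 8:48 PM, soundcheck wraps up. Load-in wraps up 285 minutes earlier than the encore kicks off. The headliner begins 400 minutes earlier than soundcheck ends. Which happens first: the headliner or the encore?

the headliner

The headliner starts at 8:48 PM − 400 min = 2:08 PM.
The encore starts at 2:08 PM + 185 min = 5:13 PM.
The headliner starts at 2:08 PM and the encore starts at 5:13 PM, so the headliner is first.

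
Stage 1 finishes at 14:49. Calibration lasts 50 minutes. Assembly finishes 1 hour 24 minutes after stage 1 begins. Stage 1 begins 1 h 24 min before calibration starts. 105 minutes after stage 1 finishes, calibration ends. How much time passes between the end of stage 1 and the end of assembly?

55 minutes

Calibration ends at 14:49 + 105 min = 16:34.
Calibration starts at 16:34 − 50 min = 15:44.
Stage 1 starts at 15:44 − 84 min = 14:20.
Assembly ends at 14:20 + 84 min = 15:44.
From 14:49 to 15:44 is 55 minutes.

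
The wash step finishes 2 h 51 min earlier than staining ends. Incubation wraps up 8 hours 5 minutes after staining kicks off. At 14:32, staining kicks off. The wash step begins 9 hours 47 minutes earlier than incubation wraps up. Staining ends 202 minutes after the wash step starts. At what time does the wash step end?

Incubation ends at 14:32 + 485 min = 22:37.
The wash step starts at 22:37 − 587 min = 12:50.
Staining ends at 12:50 + 202 min = 16:12.
The wash step ends at 16:12 − 171 min = 13:21.

13:21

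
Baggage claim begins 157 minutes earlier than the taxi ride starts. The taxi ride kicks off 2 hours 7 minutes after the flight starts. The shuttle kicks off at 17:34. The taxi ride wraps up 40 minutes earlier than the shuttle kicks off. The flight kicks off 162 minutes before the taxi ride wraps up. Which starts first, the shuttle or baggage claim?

baggage claim

The taxi ride ends at 17:34 − 40 min = 16:54.
The flight starts at 16:54 − 162 min = 14:12.
The taxi ride starts at 14:12 + 127 min = 16:19.
Baggage claim starts at 16:19 − 157 min = 13:42.
The shuttle starts at 17:34 and baggage claim starts at 13:42, so baggage claim is first.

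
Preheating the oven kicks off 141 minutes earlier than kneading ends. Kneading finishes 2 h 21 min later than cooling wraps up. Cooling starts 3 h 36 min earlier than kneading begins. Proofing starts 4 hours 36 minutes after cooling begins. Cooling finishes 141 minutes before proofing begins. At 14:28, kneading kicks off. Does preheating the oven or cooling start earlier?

cooling

Cooling starts at 14:28 − 216 min = 10:52.
Proofing starts at 10:52 + 276 min = 15:28.
Cooling ends at 15:28 − 141 min = 13:07.
Kneading ends at 13:07 + 141 min = 15:28.
Preheating the oven starts at 15:28 − 141 min = 13:07.
Preheating the oven starts at 13:07 and cooling starts at 10:52, so cooling is first.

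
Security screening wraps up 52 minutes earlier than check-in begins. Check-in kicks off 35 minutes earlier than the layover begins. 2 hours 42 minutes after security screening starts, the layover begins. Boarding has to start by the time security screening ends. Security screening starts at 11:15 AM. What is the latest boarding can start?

12:30 PM

The layover starts at 11:15 AM + 162 min = 1:57 PM.
Check-in starts at 1:57 PM − 35 min = 1:22 PM.
Security screening ends at 1:22 PM − 52 min = 12:30 PM.
Boarding is bounded by security screening, so the latest it can start is 12:30 PM.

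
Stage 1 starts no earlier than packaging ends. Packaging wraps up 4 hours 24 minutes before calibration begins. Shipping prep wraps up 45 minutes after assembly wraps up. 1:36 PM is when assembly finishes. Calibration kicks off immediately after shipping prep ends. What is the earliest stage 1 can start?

9:57 AM

Shipping prep ends at 1:36 PM + 45 min = 2:21 PM.
So calibration starts at 2:21 PM.
Packaging ends at 2:21 PM − 264 min = 9:57 AM.
Stage 1 is bounded by packaging, so the earliest it can start is 9:57 AM.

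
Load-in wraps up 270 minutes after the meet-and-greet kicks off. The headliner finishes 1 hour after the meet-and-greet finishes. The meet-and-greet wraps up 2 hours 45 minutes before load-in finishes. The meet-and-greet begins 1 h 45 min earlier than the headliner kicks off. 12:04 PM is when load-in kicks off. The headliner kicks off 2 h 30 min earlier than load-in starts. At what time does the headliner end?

The headliner starts at 12:04 PM − 150 min = 9:34 AM.
The meet-and-greet starts at 9:34 AM − 105 min = 7:49 AM.
Load-in ends at 7:49 AM + 270 min = 12:19 PM.
The meet-and-greet ends at 12:19 PM − 165 min = 9:34 AM.
The headliner ends at 9:34 AM + 60 min = 10:34 AM.

10:34 AM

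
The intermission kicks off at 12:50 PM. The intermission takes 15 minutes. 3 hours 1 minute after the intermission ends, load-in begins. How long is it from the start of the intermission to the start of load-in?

The intermission ends at 12:50 PM + 15 min = 1:05 PM.
Load-in starts at 1:05 PM + 181 min = 4:06 PM.
From 12:50 PM to 4:06 PM is 3 hours 16 minutes.

3 hours 16 minutes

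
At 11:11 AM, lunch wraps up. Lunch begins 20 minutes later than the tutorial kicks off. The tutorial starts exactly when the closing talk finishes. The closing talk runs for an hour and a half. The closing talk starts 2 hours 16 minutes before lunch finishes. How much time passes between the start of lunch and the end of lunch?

26 minutes

The closing talk starts at 11:11 AM − 136 min = 8:55 AM.
The closing talk ends at 8:55 AM + 90 min = 10:25 AM.
So the tutorial starts at 10:25 AM.
Lunch starts at 10:25 AM + 20 min = 10:45 AM.
From 10:45 AM to 11:11 AM is 26 minutes.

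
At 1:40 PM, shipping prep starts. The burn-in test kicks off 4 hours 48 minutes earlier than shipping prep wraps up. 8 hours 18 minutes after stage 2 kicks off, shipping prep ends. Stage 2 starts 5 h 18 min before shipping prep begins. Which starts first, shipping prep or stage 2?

stage 2

Stage 2 starts at 1:40 PM − 318 min = 8:22 AM.
Shipping prep starts at 1:40 PM and stage 2 starts at 8:22 AM, so stage 2 is first.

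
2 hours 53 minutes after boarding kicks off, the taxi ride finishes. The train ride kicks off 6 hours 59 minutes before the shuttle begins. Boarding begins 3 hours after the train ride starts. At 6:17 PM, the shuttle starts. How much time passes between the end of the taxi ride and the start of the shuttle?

The train ride starts at 6:17 PM − 419 min = 11:18 AM.
Boarding starts at 11:18 AM + 180 min = 2:18 PM.
The taxi ride ends at 2:18 PM + 173 min = 5:11 PM.
From 5:11 PM to 6:17 PM is 1 h 6 min.

1 h 6 min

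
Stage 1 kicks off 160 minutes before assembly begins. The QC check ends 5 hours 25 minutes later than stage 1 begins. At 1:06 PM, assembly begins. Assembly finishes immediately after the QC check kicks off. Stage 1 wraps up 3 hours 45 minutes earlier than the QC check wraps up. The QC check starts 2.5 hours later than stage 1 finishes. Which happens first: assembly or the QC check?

Stage 1 starts at 1:06 PM − 160 min = 10:26 AM.
The QC check ends at 10:26 AM + 325 min = 3:51 PM.
Stage 1 ends at 3:51 PM − 225 min = 12:06 PM.
The QC check starts at 12:06 PM + 150 min = 2:36 PM.
Assembly starts at 1:06 PM and the QC check starts at 2:36 PM, so assembly is first.

assembly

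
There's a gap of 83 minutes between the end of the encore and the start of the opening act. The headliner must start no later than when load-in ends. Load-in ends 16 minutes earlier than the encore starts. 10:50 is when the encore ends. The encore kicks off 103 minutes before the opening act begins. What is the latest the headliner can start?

The opening act starts at 10:50 + 83 min = 12:13.
The encore starts at 12:13 − 103 min = 10:30.
Load-in ends at 10:30 − 16 min = 10:14.
The headliner is bounded by load-in, so the latest it can start is 10:14.

10:14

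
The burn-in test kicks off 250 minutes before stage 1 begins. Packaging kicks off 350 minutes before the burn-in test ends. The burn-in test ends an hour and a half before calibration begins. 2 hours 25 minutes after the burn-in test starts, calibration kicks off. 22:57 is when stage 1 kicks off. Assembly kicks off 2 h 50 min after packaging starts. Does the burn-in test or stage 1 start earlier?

The burn-in test starts at 22:57 − 250 min = 18:47.
The burn-in test starts at 18:47 and stage 1 starts at 22:57, so the burn-in test is first.

the burn-in test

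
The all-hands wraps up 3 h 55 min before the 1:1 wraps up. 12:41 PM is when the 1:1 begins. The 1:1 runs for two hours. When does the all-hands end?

10:46 AM

The 1:1 ends at 12:41 PM + 120 min = 2:41 PM.
The all-hands ends at 2:41 PM − 235 min = 10:46 AM.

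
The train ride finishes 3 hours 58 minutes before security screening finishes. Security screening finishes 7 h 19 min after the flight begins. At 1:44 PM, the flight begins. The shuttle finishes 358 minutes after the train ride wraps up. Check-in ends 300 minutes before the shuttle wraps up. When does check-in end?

6:03 PM

Security screening ends at 1:44 PM + 439 min = 9:03 PM.
The train ride ends at 9:03 PM − 238 min = 5:05 PM.
The shuttle ends at 5:05 PM + 358 min = 11:03 PM.
Check-in ends at 11:03 PM − 300 min = 6:03 PM.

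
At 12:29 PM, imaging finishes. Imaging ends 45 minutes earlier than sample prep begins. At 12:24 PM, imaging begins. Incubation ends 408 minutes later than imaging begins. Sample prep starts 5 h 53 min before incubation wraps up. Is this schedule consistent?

Incubation ends at 12:24 PM + 408 min = 7:12 PM.
Sample prep starts at 7:12 PM − 353 min = 1:19 PM.
Imaging ends at 1:19 PM − 45 min = 12:34 PM.
But imaging is also said to end at 12:29 PM — a 5-minute conflict.

No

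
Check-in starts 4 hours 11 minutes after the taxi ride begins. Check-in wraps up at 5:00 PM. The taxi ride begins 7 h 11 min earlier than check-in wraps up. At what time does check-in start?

The taxi ride starts at 5:00 PM − 431 min = 9:49 AM.
Check-in starts at 9:49 AM + 251 min = 2:00 PM.

2:00 PM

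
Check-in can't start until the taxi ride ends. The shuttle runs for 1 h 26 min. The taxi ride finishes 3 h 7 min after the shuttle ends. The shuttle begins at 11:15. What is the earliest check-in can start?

15:48

The shuttle ends at 11:15 + 86 min = 12:41.
The taxi ride ends at 12:41 + 187 min = 15:48.
Check-in is bounded by the taxi ride, so the earliest it can start is 15:48.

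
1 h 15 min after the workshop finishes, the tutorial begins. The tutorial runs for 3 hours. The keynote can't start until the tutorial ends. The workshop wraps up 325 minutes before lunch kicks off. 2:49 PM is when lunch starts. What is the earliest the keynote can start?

The workshop ends at 2:49 PM − 325 min = 9:24 AM.
The tutorial starts at 9:24 AM + 75 min = 10:39 AM.
The tutorial ends at 10:39 AM + 180 min = 1:39 PM.
The keynote is bounded by the tutorial, so the earliest it can start is 1:39 PM.

1:39 PM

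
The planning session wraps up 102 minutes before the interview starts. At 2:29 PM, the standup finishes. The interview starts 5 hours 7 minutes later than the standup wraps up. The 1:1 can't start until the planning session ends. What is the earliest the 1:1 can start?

5:54 PM

The interview starts at 2:29 PM + 307 min = 7:36 PM.
The planning session ends at 7:36 PM − 102 min = 5:54 PM.
The 1:1 is bounded by the planning session, so the earliest it can start is 5:54 PM.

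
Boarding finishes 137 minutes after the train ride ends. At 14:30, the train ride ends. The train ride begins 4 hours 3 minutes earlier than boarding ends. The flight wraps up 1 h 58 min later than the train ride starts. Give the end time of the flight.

Boarding ends at 14:30 + 137 min = 16:47.
The train ride starts at 16:47 − 243 min = 12:44.
The flight ends at 12:44 + 118 min = 14:42.

14:42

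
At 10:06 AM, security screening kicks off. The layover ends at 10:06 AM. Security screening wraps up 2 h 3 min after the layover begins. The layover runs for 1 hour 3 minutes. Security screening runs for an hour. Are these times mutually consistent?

Yes

The layover starts at 10:06 AM − 63 min = 9:03 AM.
Security screening ends at 9:03 AM + 123 min = 11:06 AM.
Security screening starts at 11:06 AM − 60 min = 10:06 AM.
That matches the stated 10:06 AM, so the schedule is consistent.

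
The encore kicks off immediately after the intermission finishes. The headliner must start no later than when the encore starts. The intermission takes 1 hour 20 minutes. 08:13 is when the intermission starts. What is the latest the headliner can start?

The intermission ends at 08:13 + 80 min = 09:33.
So the encore starts at 09:33.
The headliner is bounded by the encore, so the latest it can start is 09:33.

09:33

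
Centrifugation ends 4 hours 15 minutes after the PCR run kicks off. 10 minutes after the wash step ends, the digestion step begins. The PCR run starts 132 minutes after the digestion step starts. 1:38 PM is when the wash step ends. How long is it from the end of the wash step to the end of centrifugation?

6 h 37 min

The digestion step starts at 1:38 PM + 10 min = 1:48 PM.
The PCR run starts at 1:48 PM + 132 min = 4:00 PM.
Centrifugation ends at 4:00 PM + 255 min = 8:15 PM.
From 1:38 PM to 8:15 PM is 6 h 37 min.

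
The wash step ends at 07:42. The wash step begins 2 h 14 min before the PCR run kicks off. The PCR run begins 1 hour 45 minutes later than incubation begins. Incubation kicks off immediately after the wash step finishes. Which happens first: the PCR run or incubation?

Incubation starts at 07:42.
The PCR run starts at 07:42 + 105 min = 09:27.
The PCR run starts at 09:27 and incubation starts at 07:42, so incubation is first.

incubation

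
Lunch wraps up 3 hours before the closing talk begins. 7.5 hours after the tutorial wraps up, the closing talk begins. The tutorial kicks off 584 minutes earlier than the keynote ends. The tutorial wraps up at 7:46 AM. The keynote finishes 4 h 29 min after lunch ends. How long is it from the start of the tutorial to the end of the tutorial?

45 minutes

The closing talk starts at 7:46 AM + 450 min = 3:16 PM.
Lunch ends at 3:16 PM − 180 min = 12:16 PM.
The keynote ends at 12:16 PM + 269 min = 4:45 PM.
The tutorial starts at 4:45 PM − 584 min = 7:01 AM.
From 7:01 AM to 7:46 AM is 45 minutes.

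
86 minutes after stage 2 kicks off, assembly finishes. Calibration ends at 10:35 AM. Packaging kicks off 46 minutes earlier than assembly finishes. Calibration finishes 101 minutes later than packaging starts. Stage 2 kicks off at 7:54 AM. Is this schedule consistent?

No

Assembly ends at 7:54 AM + 86 min = 9:20 AM.
Packaging starts at 9:20 AM − 46 min = 8:34 AM.
Calibration ends at 8:34 AM + 101 min = 10:15 AM.
But calibration is also said to end at 10:35 AM — a 20-minute conflict.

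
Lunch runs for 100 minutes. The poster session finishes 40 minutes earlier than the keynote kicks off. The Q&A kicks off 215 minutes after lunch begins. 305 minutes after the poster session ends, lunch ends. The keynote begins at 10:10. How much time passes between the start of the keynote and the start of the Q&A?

The poster session ends at 10:10 − 40 min = 09:30.
Lunch ends at 09:30 + 305 min = 14:35.
Lunch starts at 14:35 − 100 min = 12:55.
The Q&A starts at 12:55 + 215 min = 16:30.
From 10:10 to 16:30 is 6 hours 20 minutes.

6 hours 20 minutes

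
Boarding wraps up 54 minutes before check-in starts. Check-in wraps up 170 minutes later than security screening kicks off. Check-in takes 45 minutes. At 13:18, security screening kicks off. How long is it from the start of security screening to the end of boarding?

Check-in ends at 13:18 + 170 min = 16:08.
Check-in starts at 16:08 − 45 min = 15:23.
Boarding ends at 15:23 − 54 min = 14:29.
From 13:18 to 14:29 is 71 minutes.

71 minutes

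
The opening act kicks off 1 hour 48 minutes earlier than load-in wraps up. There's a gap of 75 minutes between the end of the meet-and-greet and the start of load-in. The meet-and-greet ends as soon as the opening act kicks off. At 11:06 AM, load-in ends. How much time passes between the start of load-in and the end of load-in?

The opening act starts at 11:06 AM − 108 min = 9:18 AM.
So the meet-and-greet ends at 9:18 AM.
Load-in starts at 9:18 AM + 75 min = 10:33 AM.
From 10:33 AM to 11:06 AM is 33 minutes.

33 minutes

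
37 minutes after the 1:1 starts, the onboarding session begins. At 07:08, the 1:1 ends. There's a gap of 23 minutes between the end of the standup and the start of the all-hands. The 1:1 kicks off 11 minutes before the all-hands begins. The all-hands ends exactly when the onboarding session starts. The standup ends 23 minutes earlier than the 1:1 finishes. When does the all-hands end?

07:34

The standup ends at 07:08 − 23 min = 06:45.
The all-hands starts at 06:45 + 23 min = 07:08.
The 1:1 starts at 07:08 − 11 min = 06:57.
The onboarding session starts at 06:57 + 37 min = 07:34.
So the all-hands ends at 07:34.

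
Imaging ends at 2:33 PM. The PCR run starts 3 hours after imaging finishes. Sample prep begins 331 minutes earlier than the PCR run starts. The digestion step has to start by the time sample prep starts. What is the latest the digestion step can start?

The PCR run starts at 2:33 PM + 180 min = 5:33 PM.
Sample prep starts at 5:33 PM − 331 min = 12:02 PM.
The digestion step is bounded by sample prep, so the latest it can start is 12:02 PM.

12:02 PM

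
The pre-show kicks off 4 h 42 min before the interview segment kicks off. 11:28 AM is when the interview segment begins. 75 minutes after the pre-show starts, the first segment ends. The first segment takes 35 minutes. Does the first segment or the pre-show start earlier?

the pre-show

The pre-show starts at 11:28 AM − 282 min = 6:46 AM.
The first segment ends at 6:46 AM + 75 min = 8:01 AM.
The first segment starts at 8:01 AM − 35 min = 7:26 AM.
The first segment starts at 7:26 AM and the pre-show starts at 6:46 AM, so the pre-show is first.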